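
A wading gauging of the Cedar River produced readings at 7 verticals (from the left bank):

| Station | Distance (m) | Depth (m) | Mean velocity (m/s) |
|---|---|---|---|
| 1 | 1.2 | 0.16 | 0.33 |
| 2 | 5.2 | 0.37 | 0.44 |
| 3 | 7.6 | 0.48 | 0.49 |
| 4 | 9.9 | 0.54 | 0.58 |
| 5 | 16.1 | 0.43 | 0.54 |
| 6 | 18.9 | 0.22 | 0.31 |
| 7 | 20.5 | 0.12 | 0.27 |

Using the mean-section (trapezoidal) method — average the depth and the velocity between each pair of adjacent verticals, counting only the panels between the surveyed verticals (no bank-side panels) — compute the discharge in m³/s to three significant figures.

Panel 1-2: Δb = 4 m, d̄ = (0.16+0.37)/2 = 0.265, v̄ = (0.33+0.44)/2 = 0.385 → q = 4×0.265×0.385 = 0.4081 m³/s
Panel 2-3: Δb = 2.4 m, d̄ = (0.37+0.48)/2 = 0.425, v̄ = (0.44+0.49)/2 = 0.465 → q = 2.4×0.425×0.465 = 0.4743 m³/s
Panel 3-4: Δb = 2.3 m, d̄ = (0.48+0.54)/2 = 0.51, v̄ = (0.49+0.58)/2 = 0.535 → q = 2.3×0.51×0.535 = 0.6276 m³/s
Panel 4-5: Δb = 6.2 m, d̄ = (0.54+0.43)/2 = 0.485, v̄ = (0.58+0.54)/2 = 0.56 → q = 6.2×0.485×0.56 = 1.684 m³/s
Panel 5-6: Δb = 2.8 m, d̄ = (0.43+0.22)/2 = 0.325, v̄ = (0.54+0.31)/2 = 0.425 → q = 2.8×0.325×0.425 = 0.3868 m³/s
Panel 6-7: Δb = 1.6 m, d̄ = (0.22+0.12)/2 = 0.17, v̄ = (0.31+0.27)/2 = 0.29 → q = 1.6×0.17×0.29 = 0.07888 m³/s
Q = Σ q = 3.660 m³/s

3.66 m³/s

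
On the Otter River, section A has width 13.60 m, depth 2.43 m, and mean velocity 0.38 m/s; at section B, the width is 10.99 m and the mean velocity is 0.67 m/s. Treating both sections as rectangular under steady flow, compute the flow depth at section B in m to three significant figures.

1.71 m

Q = A₁V₁ = (13.60×2.43) × 0.38 = 12.56 m³/s
d₂ = Q/(b₂ V₂) = 12.56/(10.99×0.67) = 1.706 m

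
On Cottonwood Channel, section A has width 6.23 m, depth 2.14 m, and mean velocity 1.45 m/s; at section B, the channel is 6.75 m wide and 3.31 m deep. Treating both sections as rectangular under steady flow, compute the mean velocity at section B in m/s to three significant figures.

Q = A₁V₁ = (6.23×2.14) × 1.45 = 19.33 m³/s
A₂ = 6.75 × 3.31 = 22.34 m²
V₂ = Q/A₂ = 19.33/22.34 = 0.8652 m/s

0.865 m/s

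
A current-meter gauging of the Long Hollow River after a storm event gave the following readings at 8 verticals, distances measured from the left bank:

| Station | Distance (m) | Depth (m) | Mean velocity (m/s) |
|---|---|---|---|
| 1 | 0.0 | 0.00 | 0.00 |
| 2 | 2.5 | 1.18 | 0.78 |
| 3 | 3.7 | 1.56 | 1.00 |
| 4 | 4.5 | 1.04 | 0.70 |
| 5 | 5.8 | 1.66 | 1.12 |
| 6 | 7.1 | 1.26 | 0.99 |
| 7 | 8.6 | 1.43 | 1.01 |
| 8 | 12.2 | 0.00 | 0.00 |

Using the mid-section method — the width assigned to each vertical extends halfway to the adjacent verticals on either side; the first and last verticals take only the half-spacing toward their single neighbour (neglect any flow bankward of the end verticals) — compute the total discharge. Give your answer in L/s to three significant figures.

11900 L/s

w_2 = (3.7 − 0.0)/2 = 1.85 m; q_2 = 0.78 × 1.18 × 1.85 = 1.703 m³/s
w_3 = (4.5 − 2.5)/2 = 1 m; q_3 = 1.00 × 1.56 × 1 = 1.560 m³/s
w_4 = (5.8 − 3.7)/2 = 1.05 m; q_4 = 0.70 × 1.04 × 1.05 = 0.7644 m³/s
w_5 = (7.1 − 4.5)/2 = 1.3 m; q_5 = 1.12 × 1.66 × 1.3 = 2.417 m³/s
w_6 = (8.6 − 5.8)/2 = 1.4 m; q_6 = 0.99 × 1.26 × 1.4 = 1.746 m³/s
w_7 = (12.2 − 7.1)/2 = 2.55 m; q_7 = 1.01 × 1.43 × 2.55 = 3.683 m³/s
Stations 1, 8 contribute zero (depth or velocity is 0).
Q = Σ qᵢ = 11.87 m³/s
= 11.87 × 1000 = 11870 L/s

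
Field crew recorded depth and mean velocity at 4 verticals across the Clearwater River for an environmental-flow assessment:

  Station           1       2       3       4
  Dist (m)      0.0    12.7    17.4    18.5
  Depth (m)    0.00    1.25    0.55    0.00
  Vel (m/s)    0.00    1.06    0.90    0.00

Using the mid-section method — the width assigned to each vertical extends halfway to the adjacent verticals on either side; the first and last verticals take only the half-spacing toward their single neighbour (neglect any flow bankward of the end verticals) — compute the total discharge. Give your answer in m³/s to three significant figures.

13.0 m³/s

w_2 = (17.4 − 0.0)/2 = 8.7 m; q_2 = 1.06 × 1.25 × 8.7 = 11.53 m³/s
w_3 = (18.5 − 12.7)/2 = 2.9 m; q_3 = 0.90 × 0.55 × 2.9 = 1.436 m³/s
Stations 1, 4 contribute zero (depth or velocity is 0).
Q = Σ qᵢ = 12.96 m³/s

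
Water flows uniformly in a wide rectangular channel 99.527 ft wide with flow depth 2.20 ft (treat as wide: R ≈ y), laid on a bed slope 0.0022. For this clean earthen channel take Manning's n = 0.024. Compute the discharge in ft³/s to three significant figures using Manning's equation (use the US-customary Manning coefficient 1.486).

A = b·y = 99.527 × 2.20 = 219.0 ft²
Wide channel: R ≈ y = 2.20 ft
Q = (1.486/n)·A·R^(2/3)·S^(1/2) = (1.486/0.024) × 219.0 × 2.200^(2/3) × 0.0022^(1/2) = 1076 ft³/s

1080 ft³/s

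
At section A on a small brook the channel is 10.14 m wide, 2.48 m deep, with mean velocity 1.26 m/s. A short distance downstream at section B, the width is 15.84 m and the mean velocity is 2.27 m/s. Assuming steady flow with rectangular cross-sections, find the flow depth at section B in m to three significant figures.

Q = A₁V₁ = (10.14×2.48) × 1.26 = 31.69 m³/s
d₂ = Q/(b₂ V₂) = 31.69/(15.84×2.27) = 0.8812 m

0.881 m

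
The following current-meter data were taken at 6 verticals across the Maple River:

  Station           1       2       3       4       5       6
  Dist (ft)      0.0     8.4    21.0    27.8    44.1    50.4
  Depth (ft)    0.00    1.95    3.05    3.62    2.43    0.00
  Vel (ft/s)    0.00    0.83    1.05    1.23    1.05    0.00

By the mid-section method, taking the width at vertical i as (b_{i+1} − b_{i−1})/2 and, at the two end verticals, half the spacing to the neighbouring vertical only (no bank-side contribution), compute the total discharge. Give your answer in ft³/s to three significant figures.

128 ft³/s

w_2 = (21.0 − 0.0)/2 = 10.5 ft; q_2 = 0.83 × 1.95 × 10.5 = 16.99 ft³/s
w_3 = (27.8 − 8.4)/2 = 9.7 ft; q_3 = 1.05 × 3.05 × 9.7 = 31.06 ft³/s
w_4 = (44.1 − 21.0)/2 = 11.55 ft; q_4 = 1.23 × 3.62 × 11.55 = 51.43 ft³/s
w_5 = (50.4 − 27.8)/2 = 11.3 ft; q_5 = 1.05 × 2.43 × 11.3 = 28.83 ft³/s
Stations 1, 6 contribute zero (depth or velocity is 0).
Q = Σ qᵢ = 128.3 ft³/s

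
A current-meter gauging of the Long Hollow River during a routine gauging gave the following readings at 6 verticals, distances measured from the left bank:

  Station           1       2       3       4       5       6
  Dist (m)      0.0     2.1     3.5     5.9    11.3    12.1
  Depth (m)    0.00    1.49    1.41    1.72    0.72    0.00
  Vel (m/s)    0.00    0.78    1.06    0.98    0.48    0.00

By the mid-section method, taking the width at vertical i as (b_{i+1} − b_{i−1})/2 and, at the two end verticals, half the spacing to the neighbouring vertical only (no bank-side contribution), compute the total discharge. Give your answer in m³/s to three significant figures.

12.5 m³/s

w_2 = (3.5 − 0.0)/2 = 1.75 m; q_2 = 0.78 × 1.49 × 1.75 = 2.034 m³/s
w_3 = (5.9 − 2.1)/2 = 1.9 m; q_3 = 1.06 × 1.41 × 1.9 = 2.840 m³/s
w_4 = (11.3 − 3.5)/2 = 3.9 m; q_4 = 0.98 × 1.72 × 3.9 = 6.574 m³/s
w_5 = (12.1 − 5.9)/2 = 3.1 m; q_5 = 0.48 × 0.72 × 3.1 = 1.071 m³/s
Stations 1, 6 contribute zero (depth or velocity is 0).
Q = Σ qᵢ = 12.52 m³/s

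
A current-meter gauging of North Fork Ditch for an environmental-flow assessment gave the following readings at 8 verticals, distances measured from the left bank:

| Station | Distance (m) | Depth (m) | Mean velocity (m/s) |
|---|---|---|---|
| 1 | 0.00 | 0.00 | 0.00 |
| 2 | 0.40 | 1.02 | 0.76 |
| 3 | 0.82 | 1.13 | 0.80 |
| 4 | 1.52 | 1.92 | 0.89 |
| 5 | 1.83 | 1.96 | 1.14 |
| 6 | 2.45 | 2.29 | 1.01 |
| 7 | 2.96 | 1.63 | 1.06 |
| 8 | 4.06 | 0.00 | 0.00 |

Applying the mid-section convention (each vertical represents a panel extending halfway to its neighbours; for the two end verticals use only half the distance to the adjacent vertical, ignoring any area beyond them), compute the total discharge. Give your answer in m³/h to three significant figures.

w_2 = (0.82 − 0.00)/2 = 0.41 m; q_2 = 0.76 × 1.02 × 0.41 = 0.3178 m³/s
w_3 = (1.52 − 0.40)/2 = 0.56 m; q_3 = 0.80 × 1.13 × 0.56 = 0.5062 m³/s
w_4 = (1.83 − 0.82)/2 = 0.505 m; q_4 = 0.89 × 1.92 × 0.505 = 0.8629 m³/s
w_5 = (2.45 − 1.52)/2 = 0.465 m; q_5 = 1.14 × 1.96 × 0.465 = 1.039 m³/s
w_6 = (2.96 − 1.83)/2 = 0.565 m; q_6 = 1.01 × 2.29 × 0.565 = 1.307 m³/s
w_7 = (4.06 − 2.45)/2 = 0.805 m; q_7 = 1.06 × 1.63 × 0.805 = 1.391 m³/s
Stations 1, 8 contribute zero (depth or velocity is 0).
Q = Σ qᵢ = 5.424 m³/s
= 5.424 × 3600 = 19530 m³/h

19500 m³/h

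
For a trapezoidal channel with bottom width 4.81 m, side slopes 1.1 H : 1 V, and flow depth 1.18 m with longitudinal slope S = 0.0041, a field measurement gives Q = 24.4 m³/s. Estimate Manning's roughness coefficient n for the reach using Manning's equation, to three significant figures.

0.0172

A = (b + z·y)·y = (4.81 + 1.1×1.18)×1.18 = 7.207 m²
P = b + 2y√(1+z²) = 4.81 + 2×1.18×√(1+1.1²) = 8.318 m
R = A/P = 7.207/8.318 = 0.8664 m
n = (1/Q)·A·R^(2/3)·S^(1/2) = (1/24.4) × 7.207 × 0.9089 × 0.06403 = 0.01719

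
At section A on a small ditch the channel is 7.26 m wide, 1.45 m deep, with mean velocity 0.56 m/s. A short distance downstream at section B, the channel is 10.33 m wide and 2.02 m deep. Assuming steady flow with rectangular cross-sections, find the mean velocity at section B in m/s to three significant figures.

Q = A₁V₁ = (7.26×1.45) × 0.56 = 5.895 m³/s
A₂ = 10.33 × 2.02 = 20.87 m²
V₂ = Q/A₂ = 5.895/20.87 = 0.2825 m/s

0.283 m/s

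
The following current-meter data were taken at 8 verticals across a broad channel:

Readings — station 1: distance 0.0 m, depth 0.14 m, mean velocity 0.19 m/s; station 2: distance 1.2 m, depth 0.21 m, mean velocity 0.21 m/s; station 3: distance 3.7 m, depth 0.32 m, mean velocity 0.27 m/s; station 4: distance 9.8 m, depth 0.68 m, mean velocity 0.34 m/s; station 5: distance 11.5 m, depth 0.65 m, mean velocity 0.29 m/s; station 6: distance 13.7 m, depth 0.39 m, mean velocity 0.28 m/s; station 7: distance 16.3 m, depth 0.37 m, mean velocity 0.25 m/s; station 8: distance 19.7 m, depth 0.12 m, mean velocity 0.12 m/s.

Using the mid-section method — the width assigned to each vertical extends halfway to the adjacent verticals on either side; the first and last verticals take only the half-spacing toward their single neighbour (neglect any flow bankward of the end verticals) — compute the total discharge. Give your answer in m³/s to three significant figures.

w_1 = (1.2 − 0.0)/2 = 0.6 m; q_1 = 0.19 × 0.14 × 0.6 = 0.01596 m³/s
w_2 = (3.7 − 0.0)/2 = 1.85 m; q_2 = 0.21 × 0.21 × 1.85 = 0.08159 m³/s
w_3 = (9.8 − 1.2)/2 = 4.3 m; q_3 = 0.27 × 0.32 × 4.3 = 0.3715 m³/s
w_4 = (11.5 − 3.7)/2 = 3.9 m; q_4 = 0.34 × 0.68 × 3.9 = 0.9017 m³/s
w_5 = (13.7 − 9.8)/2 = 1.95 m; q_5 = 0.29 × 0.65 × 1.95 = 0.3676 m³/s
w_6 = (16.3 − 11.5)/2 = 2.4 m; q_6 = 0.28 × 0.39 × 2.4 = 0.2621 m³/s
w_7 = (19.7 − 13.7)/2 = 3 m; q_7 = 0.25 × 0.37 × 3 = 0.2775 m³/s
w_8 = (19.7 − 16.3)/2 = 1.7 m; q_8 = 0.12 × 0.12 × 1.7 = 0.02448 m³/s
Q = Σ qᵢ = 2.302 m³/s

2.30 m³/s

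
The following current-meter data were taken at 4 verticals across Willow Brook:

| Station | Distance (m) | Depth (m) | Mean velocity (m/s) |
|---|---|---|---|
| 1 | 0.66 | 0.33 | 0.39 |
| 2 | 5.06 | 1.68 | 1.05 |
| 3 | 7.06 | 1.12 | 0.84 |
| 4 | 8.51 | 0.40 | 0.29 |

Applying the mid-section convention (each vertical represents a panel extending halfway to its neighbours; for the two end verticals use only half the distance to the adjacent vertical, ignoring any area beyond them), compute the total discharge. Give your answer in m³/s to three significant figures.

w_1 = (5.06 − 0.66)/2 = 2.2 m; q_1 = 0.39 × 0.33 × 2.2 = 0.2831 m³/s
w_2 = (7.06 − 0.66)/2 = 3.2 m; q_2 = 1.05 × 1.68 × 3.2 = 5.645 m³/s
w_3 = (8.51 − 5.06)/2 = 1.725 m; q_3 = 0.84 × 1.12 × 1.725 = 1.623 m³/s
w_4 = (8.51 − 7.06)/2 = 0.725 m; q_4 = 0.29 × 0.40 × 0.725 = 0.08410 m³/s
Q = Σ qᵢ = 7.635 m³/s

7.63 m³/s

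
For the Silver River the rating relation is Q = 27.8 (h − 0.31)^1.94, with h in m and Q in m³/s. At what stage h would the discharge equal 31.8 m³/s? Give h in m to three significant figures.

h − h₀ = (Q/C)^(1/b) = (31.8/27.8)^(1/1.94) = 1.072 m
h = 0.31 + 1.072 = 1.382 m

1.38 m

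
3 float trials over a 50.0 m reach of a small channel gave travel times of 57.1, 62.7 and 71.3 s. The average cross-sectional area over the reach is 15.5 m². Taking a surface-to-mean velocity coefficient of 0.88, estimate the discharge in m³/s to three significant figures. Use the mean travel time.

t̄ = (57.1 + 62.7 + 71.3) / 3 = 63.7 s
v_surface = L / t̄ = 50.0 / 63.7 = 0.7849 m/s
v_mean = 0.88 × 0.7849 = 0.6907 m/s
Q = A × v_mean = 15.5 × 0.6907 = 10.71 m³/s

10.7 m³/s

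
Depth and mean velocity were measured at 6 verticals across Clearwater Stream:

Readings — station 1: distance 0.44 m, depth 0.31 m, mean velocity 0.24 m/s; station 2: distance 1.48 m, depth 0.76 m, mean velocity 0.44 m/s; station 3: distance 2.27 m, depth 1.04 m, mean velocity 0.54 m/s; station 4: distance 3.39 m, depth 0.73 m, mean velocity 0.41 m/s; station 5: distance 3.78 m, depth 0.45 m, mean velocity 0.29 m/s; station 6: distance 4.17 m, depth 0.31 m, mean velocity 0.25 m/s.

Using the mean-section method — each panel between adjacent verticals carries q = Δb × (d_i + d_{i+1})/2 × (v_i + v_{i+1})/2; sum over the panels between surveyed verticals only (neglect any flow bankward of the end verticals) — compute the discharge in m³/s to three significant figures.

Panel 1-2: Δb = 1.04 m, d̄ = (0.31+0.76)/2 = 0.535, v̄ = (0.24+0.44)/2 = 0.34 → q = 1.04×0.535×0.34 = 0.1892 m³/s
Panel 2-3: Δb = 0.79 m, d̄ = (0.76+1.04)/2 = 0.9, v̄ = (0.44+0.54)/2 = 0.49 → q = 0.79×0.9×0.49 = 0.3484 m³/s
Panel 3-4: Δb = 1.12 m, d̄ = (1.04+0.73)/2 = 0.885, v̄ = (0.54+0.41)/2 = 0.475 → q = 1.12×0.885×0.475 = 0.4708 m³/s
Panel 4-5: Δb = 0.39 m, d̄ = (0.73+0.45)/2 = 0.59, v̄ = (0.41+0.29)/2 = 0.35 → q = 0.39×0.59×0.35 = 0.08054 m³/s
Panel 5-6: Δb = 0.39 m, d̄ = (0.45+0.31)/2 = 0.38, v̄ = (0.29+0.25)/2 = 0.27 → q = 0.39×0.38×0.27 = 0.04001 m³/s
Q = Σ q = 1.129 m³/s

1.13 m³/s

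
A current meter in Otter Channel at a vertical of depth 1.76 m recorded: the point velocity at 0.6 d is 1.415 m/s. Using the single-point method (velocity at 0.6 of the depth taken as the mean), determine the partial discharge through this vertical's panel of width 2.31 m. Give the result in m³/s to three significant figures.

v̄ = v₀.₆ = 1.415 m/s
q = v̄ × d × w = 1.415 × 1.76 × 2.31 = 5.753 m³/s

5.75 m³/s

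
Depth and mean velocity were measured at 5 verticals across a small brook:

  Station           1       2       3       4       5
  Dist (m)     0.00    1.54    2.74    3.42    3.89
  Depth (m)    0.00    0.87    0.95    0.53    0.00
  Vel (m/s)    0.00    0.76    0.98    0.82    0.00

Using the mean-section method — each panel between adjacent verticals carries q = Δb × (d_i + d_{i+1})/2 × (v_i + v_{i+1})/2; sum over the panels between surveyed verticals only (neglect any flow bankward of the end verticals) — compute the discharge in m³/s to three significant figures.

1.71 m³/s

Panel 1-2: Δb = 1.54 m, d̄ = (0.00+0.87)/2 = 0.435, v̄ = (0.00+0.76)/2 = 0.38 → q = 1.54×0.435×0.38 = 0.2546 m³/s
Panel 2-3: Δb = 1.2 m, d̄ = (0.87+0.95)/2 = 0.91, v̄ = (0.76+0.98)/2 = 0.87 → q = 1.2×0.91×0.87 = 0.9500 m³/s
Panel 3-4: Δb = 0.68 m, d̄ = (0.95+0.53)/2 = 0.74, v̄ = (0.98+0.82)/2 = 0.9 → q = 0.68×0.74×0.9 = 0.4529 m³/s
Panel 4-5: Δb = 0.47 m, d̄ = (0.53+0.00)/2 = 0.265, v̄ = (0.82+0.00)/2 = 0.41 → q = 0.47×0.265×0.41 = 0.05107 m³/s
Q = Σ q = 1.709 m³/s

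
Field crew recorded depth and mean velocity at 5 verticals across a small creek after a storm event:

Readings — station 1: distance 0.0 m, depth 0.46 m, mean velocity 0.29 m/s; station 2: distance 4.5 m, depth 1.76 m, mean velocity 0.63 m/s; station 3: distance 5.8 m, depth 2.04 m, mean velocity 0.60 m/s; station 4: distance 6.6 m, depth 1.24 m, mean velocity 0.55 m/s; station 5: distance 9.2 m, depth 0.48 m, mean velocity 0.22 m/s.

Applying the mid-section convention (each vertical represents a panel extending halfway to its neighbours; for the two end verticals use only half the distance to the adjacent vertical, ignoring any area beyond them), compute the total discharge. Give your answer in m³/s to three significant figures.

6.10 m³/s

w_1 = (4.5 − 0.0)/2 = 2.25 m; q_1 = 0.29 × 0.46 × 2.25 = 0.3002 m³/s
w_2 = (5.8 − 0.0)/2 = 2.9 m; q_2 = 0.63 × 1.76 × 2.9 = 3.216 m³/s
w_3 = (6.6 − 4.5)/2 = 1.05 m; q_3 = 0.60 × 2.04 × 1.05 = 1.285 m³/s
w_4 = (9.2 − 5.8)/2 = 1.7 m; q_4 = 0.55 × 1.24 × 1.7 = 1.159 m³/s
w_5 = (9.2 − 6.6)/2 = 1.3 m; q_5 = 0.22 × 0.48 × 1.3 = 0.1373 m³/s
Q = Σ qᵢ = 6.098 m³/s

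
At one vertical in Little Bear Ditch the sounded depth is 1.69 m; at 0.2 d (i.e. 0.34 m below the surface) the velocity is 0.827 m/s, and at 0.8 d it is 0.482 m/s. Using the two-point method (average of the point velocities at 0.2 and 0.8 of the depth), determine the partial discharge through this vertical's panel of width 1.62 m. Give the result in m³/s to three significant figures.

1.79 m³/s

v̄ = (0.827 + 0.482) / 2 = 0.6545 m/s
q = v̄ × d × w = 0.6545 × 1.69 × 1.62 = 1.792 m³/s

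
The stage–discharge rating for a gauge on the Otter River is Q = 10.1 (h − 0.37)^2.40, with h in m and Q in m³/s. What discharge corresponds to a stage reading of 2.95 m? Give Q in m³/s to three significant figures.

98.2 m³/s

Q = 10.1 × (2.95 − 0.37)^2.40 = 10.1 × 2.58^2.40 = 98.22 m³/s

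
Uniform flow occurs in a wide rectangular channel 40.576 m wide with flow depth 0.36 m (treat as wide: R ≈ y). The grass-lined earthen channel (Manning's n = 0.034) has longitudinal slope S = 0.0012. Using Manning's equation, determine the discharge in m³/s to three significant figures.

A = b·y = 40.576 × 0.36 = 14.61 m²
Wide channel: R ≈ y = 0.36 m
Q = (1/n)·A·R^(2/3)·S^(1/2) = (1/0.034) × 14.61 × 0.3600^(2/3) × 0.0012^(1/2) = 7.532 m³/s

7.53 m³/s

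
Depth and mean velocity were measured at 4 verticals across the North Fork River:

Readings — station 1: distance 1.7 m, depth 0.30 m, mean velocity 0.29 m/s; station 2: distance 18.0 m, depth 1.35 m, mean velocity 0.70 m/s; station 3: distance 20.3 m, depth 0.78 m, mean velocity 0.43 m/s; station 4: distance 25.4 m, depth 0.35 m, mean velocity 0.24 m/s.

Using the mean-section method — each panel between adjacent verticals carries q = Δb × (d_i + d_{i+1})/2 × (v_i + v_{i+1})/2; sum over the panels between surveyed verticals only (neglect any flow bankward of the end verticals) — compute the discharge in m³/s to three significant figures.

9.01 m³/s

Panel 1-2: Δb = 16.3 m, d̄ = (0.30+1.35)/2 = 0.825, v̄ = (0.29+0.70)/2 = 0.495 → q = 16.3×0.825×0.495 = 6.657 m³/s
Panel 2-3: Δb = 2.3 m, d̄ = (1.35+0.78)/2 = 1.065, v̄ = (0.70+0.43)/2 = 0.565 → q = 2.3×1.065×0.565 = 1.384 m³/s
Panel 3-4: Δb = 5.1 m, d̄ = (0.78+0.35)/2 = 0.565, v̄ = (0.43+0.24)/2 = 0.335 → q = 5.1×0.565×0.335 = 0.9653 m³/s
Q = Σ q = 9.006 m³/s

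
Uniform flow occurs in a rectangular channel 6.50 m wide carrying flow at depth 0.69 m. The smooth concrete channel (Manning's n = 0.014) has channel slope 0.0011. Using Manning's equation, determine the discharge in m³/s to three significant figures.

7.30 m³/s

A = b·y = 6.50 × 0.69 = 4.485 m²
P = b + 2y = 6.50 + 2×0.69 = 7.880 m
R = A/P = 4.485/7.880 = 0.5692 m
Q = (1/n)·A·R^(2/3)·S^(1/2) = (1/0.014) × 4.485 × 0.5692^(2/3) × 0.0011^(1/2) = 7.297 m³/s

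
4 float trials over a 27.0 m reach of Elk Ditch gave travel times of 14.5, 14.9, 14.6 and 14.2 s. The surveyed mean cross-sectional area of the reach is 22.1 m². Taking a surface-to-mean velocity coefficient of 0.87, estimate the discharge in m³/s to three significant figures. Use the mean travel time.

t̄ = (14.5 + 14.9 + 14.6 + 14.2) / 4 = 14.55 s
v_surface = L / t̄ = 27.0 / 14.55 = 1.856 m/s
v_mean = 0.87 × 1.856 = 1.614 m/s
Q = A × v_mean = 22.1 × 1.614 = 35.68 m³/s

35.7 m³/s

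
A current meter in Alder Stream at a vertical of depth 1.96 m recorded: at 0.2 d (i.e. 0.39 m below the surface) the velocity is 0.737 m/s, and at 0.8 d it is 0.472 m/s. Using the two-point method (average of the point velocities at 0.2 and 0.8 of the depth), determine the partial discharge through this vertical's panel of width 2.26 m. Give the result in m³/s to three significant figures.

2.68 m³/s

v̄ = (0.737 + 0.472) / 2 = 0.6045 m/s
q = v̄ × d × w = 0.6045 × 1.96 × 2.26 = 2.678 m³/s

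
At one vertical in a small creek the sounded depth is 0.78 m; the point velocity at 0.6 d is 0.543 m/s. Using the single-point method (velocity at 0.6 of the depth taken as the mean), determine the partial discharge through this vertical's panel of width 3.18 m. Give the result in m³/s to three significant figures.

1.35 m³/s

v̄ = v₀.₆ = 0.543 m/s
q = v̄ × d × w = 0.5430 × 0.78 × 3.18 = 1.347 m³/s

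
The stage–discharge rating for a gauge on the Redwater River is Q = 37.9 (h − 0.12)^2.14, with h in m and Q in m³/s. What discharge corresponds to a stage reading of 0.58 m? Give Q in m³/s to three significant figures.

Q = 37.9 × (0.58 − 0.12)^2.14 = 37.9 × 0.46^2.14 = 7.194 m³/s

7.19 m³/s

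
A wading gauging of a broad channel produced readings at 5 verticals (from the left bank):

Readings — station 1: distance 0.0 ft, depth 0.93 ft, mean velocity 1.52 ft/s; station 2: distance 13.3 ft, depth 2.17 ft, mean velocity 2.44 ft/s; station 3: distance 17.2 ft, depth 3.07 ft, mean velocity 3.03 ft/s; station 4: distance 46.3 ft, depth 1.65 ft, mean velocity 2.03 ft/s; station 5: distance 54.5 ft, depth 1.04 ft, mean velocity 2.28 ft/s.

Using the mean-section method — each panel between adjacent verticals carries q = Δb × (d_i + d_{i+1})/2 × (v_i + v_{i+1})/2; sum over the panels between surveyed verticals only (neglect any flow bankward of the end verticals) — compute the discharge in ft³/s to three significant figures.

Panel 1-2: Δb = 13.3 ft, d̄ = (0.93+2.17)/2 = 1.55, v̄ = (1.52+2.44)/2 = 1.98 → q = 13.3×1.55×1.98 = 40.82 ft³/s
Panel 2-3: Δb = 3.9 ft, d̄ = (2.17+3.07)/2 = 2.62, v̄ = (2.44+3.03)/2 = 2.735 → q = 3.9×2.62×2.735 = 27.95 ft³/s
Panel 3-4: Δb = 29.1 ft, d̄ = (3.07+1.65)/2 = 2.36, v̄ = (3.03+2.03)/2 = 2.53 → q = 29.1×2.36×2.53 = 173.8 ft³/s
Panel 4-5: Δb = 8.2 ft, d̄ = (1.65+1.04)/2 = 1.345, v̄ = (2.03+2.28)/2 = 2.155 → q = 8.2×1.345×2.155 = 23.77 ft³/s
Q = Σ q = 266.3 ft³/s

266 ft³/s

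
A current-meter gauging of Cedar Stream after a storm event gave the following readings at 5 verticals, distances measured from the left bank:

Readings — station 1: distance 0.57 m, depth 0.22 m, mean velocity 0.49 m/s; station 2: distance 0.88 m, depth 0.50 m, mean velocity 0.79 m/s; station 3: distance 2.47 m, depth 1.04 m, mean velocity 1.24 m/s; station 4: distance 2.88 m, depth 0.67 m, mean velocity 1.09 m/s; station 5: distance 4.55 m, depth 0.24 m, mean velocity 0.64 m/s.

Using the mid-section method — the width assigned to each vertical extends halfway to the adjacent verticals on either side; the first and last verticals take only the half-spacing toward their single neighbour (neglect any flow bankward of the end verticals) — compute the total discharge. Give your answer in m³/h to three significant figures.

w_1 = (0.88 − 0.57)/2 = 0.155 m; q_1 = 0.49 × 0.22 × 0.155 = 0.01671 m³/s
w_2 = (2.47 − 0.57)/2 = 0.95 m; q_2 = 0.79 × 0.50 × 0.95 = 0.3753 m³/s
w_3 = (2.88 − 0.88)/2 = 1 m; q_3 = 1.24 × 1.04 × 1 = 1.290 m³/s
w_4 = (4.55 − 2.47)/2 = 1.04 m; q_4 = 1.09 × 0.67 × 1.04 = 0.7595 m³/s
w_5 = (4.55 − 2.88)/2 = 0.835 m; q_5 = 0.64 × 0.24 × 0.835 = 0.1283 m³/s
Q = Σ qᵢ = 2.569 m³/s
= 2.569 × 3600 = 9250 m³/h

9250 m³/h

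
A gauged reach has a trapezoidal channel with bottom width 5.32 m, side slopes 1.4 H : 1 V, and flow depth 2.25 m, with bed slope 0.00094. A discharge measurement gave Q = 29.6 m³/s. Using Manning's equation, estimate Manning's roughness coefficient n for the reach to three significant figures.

A = (b + z·y)·y = (5.32 + 1.4×2.25)×2.25 = 19.06 m²
P = b + 2y√(1+z²) = 5.32 + 2×2.25×√(1+1.4²) = 13.06 m
R = A/P = 19.06/13.06 = 1.459 m
n = (1/Q)·A·R^(2/3)·S^(1/2) = (1/29.6) × 19.06 × 1.286 × 0.03066 = 0.02539

0.0254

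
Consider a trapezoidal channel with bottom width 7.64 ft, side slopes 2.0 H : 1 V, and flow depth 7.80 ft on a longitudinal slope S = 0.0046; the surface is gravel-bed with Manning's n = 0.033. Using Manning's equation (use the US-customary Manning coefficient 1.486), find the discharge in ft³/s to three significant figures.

1460 ft³/s

A = (b + z·y)·y = (7.64 + 2.0×7.80)×7.80 = 181.3 ft²
P = b + 2y√(1+z²) = 7.64 + 2×7.80×√(1+2.0²) = 42.52 ft
R = A/P = 181.3/42.52 = 4.263 ft
Q = (1.486/n)·A·R^(2/3)·S^(1/2) = (1.486/0.033) × 181.3 × 4.263^(2/3) × 0.0046^(1/2) = 1456 ft³/s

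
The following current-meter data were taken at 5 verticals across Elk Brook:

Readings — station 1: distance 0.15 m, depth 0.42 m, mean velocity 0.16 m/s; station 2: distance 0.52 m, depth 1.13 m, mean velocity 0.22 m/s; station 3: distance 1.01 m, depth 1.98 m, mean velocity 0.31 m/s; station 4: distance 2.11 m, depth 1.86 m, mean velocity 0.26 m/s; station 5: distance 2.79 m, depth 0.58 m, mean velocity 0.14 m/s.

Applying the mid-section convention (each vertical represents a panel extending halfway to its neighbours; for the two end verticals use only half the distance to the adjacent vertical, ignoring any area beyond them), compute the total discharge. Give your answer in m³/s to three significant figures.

w_1 = (0.52 − 0.15)/2 = 0.185 m; q_1 = 0.16 × 0.42 × 0.185 = 0.01243 m³/s
w_2 = (1.01 − 0.15)/2 = 0.43 m; q_2 = 0.22 × 1.13 × 0.43 = 0.1069 m³/s
w_3 = (2.11 − 0.52)/2 = 0.795 m; q_3 = 0.31 × 1.98 × 0.795 = 0.4880 m³/s
w_4 = (2.79 − 1.01)/2 = 0.89 m; q_4 = 0.26 × 1.86 × 0.89 = 0.4304 m³/s
w_5 = (2.79 − 2.11)/2 = 0.34 m; q_5 = 0.14 × 0.58 × 0.34 = 0.02761 m³/s
Q = Σ qᵢ = 1.065 m³/s

1.07 m³/s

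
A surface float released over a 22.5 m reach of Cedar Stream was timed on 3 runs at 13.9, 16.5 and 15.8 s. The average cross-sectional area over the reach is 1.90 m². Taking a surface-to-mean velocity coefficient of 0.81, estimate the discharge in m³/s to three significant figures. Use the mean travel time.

t̄ = (13.9 + 16.5 + 15.8) / 3 = 15.4 s
v_surface = L / t̄ = 22.5 / 15.4 = 1.461 m/s
v_mean = 0.81 × 1.461 = 1.183 m/s
Q = A × v_mean = 1.90 × 1.183 = 2.249 m³/s

2.25 m³/s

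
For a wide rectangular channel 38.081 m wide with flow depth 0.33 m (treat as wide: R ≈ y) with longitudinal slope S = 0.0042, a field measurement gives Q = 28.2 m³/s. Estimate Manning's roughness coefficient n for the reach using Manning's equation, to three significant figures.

A = b·y = 38.081 × 0.33 = 12.57 m²
Wide channel: R ≈ y = 0.33 m
n = (1/Q)·A·R^(2/3)·S^(1/2) = (1/28.2) × 12.57 × 0.4775 × 0.06481 = 0.01379

0.0138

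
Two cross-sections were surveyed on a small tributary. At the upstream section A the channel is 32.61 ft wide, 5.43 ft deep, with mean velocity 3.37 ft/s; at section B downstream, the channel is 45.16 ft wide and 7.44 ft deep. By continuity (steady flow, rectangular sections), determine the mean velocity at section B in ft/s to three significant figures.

Q = A₁V₁ = (32.61×5.43) × 3.37 = 596.7 ft³/s
A₂ = 45.16 × 7.44 = 336.0 ft²
V₂ = Q/A₂ = 596.7/336.0 = 1.776 ft/s

1.78 ft/s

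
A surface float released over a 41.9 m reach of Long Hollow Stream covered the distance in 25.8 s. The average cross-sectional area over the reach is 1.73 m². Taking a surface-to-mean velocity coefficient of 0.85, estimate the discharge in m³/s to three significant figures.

v_surface = L / t̄ = 41.9 / 25.8 = 1.624 m/s
v_mean = 0.85 × 1.624 = 1.380 m/s
Q = A × v_mean = 1.73 × 1.380 = 2.388 m³/s

2.39 m³/s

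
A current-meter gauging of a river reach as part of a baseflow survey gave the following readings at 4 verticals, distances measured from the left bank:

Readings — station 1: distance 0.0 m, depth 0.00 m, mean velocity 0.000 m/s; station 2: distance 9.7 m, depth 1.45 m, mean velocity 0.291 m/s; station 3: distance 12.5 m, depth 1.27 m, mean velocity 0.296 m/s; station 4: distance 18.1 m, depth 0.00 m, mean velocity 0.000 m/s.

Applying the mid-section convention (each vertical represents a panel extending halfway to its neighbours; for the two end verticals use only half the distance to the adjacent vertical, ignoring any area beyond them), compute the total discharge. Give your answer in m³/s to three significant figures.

w_2 = (12.5 − 0.0)/2 = 6.25 m; q_2 = 0.291 × 1.45 × 6.25 = 2.637 m³/s
w_3 = (18.1 − 9.7)/2 = 4.2 m; q_3 = 0.296 × 1.27 × 4.2 = 1.579 m³/s
Stations 1, 4 contribute zero (depth or velocity is 0).
Q = Σ qᵢ = 4.216 m³/s

4.22 m³/s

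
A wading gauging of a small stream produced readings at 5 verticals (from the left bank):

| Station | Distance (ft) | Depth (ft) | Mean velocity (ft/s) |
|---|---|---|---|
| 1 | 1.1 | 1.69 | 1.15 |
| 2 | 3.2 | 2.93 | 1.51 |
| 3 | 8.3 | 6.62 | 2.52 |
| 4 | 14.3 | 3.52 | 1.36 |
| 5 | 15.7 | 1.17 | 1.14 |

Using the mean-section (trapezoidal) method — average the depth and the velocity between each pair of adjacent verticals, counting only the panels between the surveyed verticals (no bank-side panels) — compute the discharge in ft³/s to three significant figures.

119 ft³/s

Panel 1-2: Δb = 2.1 ft, d̄ = (1.69+2.93)/2 = 2.31, v̄ = (1.15+1.51)/2 = 1.33 → q = 2.1×2.31×1.33 = 6.452 ft³/s
Panel 2-3: Δb = 5.1 ft, d̄ = (2.93+6.62)/2 = 4.775, v̄ = (1.51+2.52)/2 = 2.015 → q = 5.1×4.775×2.015 = 49.07 ft³/s
Panel 3-4: Δb = 6 ft, d̄ = (6.62+3.52)/2 = 5.07, v̄ = (2.52+1.36)/2 = 1.94 → q = 6×5.07×1.94 = 59.01 ft³/s
Panel 4-5: Δb = 1.4 ft, d̄ = (3.52+1.17)/2 = 2.345, v̄ = (1.36+1.14)/2 = 1.25 → q = 1.4×2.345×1.25 = 4.104 ft³/s
Q = Σ q = 118.6 ft³/s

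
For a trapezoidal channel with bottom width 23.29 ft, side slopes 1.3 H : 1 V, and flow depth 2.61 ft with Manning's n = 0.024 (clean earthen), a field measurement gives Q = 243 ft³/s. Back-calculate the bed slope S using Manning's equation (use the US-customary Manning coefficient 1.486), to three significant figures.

0.00112

A = (b + z·y)·y = (23.29 + 1.3×2.61)×2.61 = 69.64 ft²
P = b + 2y√(1+z²) = 23.29 + 2×2.61×√(1+1.3²) = 31.85 ft
R = A/P = 69.64/31.85 = 2.186 ft
S = (Q·n / (1.486·A·R^(2/3)))² = (243×0.024 / (1.486×69.64×1.685))² = 0.001119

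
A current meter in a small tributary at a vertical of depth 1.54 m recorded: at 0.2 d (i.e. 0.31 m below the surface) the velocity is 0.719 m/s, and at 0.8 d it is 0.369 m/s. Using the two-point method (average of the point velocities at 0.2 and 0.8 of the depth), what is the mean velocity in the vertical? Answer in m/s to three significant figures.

0.544 m/s

v̄ = (0.719 + 0.369) / 2 = 0.5440 m/s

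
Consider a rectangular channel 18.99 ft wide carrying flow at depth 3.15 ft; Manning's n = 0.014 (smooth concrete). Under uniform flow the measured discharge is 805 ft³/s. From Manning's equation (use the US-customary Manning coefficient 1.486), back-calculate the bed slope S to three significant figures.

A = b·y = 18.99 × 3.15 = 59.82 ft²
P = b + 2y = 18.99 + 2×3.15 = 25.29 ft
R = A/P = 59.82/25.29 = 2.365 ft
S = (Q·n / (1.486·A·R^(2/3)))² = (805×0.014 / (1.486×59.82×1.775))² = 0.005101

0.00510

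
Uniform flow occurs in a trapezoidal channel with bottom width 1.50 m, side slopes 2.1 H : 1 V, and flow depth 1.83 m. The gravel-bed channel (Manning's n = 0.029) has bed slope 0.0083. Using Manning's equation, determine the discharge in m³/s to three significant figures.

A = (b + z·y)·y = (1.50 + 2.1×1.83)×1.83 = 9.778 m²
P = b + 2y√(1+z²) = 1.50 + 2×1.83×√(1+2.1²) = 10.01 m
R = A/P = 9.778/10.01 = 0.9765 m
Q = (1/n)·A·R^(2/3)·S^(1/2) = (1/0.029) × 9.778 × 0.9765^(2/3) × 0.0083^(1/2) = 30.23 m³/s

30.2 m³/s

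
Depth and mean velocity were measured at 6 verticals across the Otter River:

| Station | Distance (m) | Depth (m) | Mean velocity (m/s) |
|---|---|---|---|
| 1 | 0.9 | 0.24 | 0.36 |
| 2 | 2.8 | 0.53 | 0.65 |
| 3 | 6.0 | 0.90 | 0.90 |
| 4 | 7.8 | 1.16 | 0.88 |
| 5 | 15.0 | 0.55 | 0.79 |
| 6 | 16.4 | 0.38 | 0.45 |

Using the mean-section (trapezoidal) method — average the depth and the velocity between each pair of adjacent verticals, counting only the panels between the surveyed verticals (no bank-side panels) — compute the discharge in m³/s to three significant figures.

9.34 m³/s

Panel 1-2: Δb = 1.9 m, d̄ = (0.24+0.53)/2 = 0.385, v̄ = (0.36+0.65)/2 = 0.505 → q = 1.9×0.385×0.505 = 0.3694 m³/s
Panel 2-3: Δb = 3.2 m, d̄ = (0.53+0.90)/2 = 0.715, v̄ = (0.65+0.90)/2 = 0.775 → q = 3.2×0.715×0.775 = 1.773 m³/s
Panel 3-4: Δb = 1.8 m, d̄ = (0.90+1.16)/2 = 1.03, v̄ = (0.90+0.88)/2 = 0.89 → q = 1.8×1.03×0.89 = 1.650 m³/s
Panel 4-5: Δb = 7.2 m, d̄ = (1.16+0.55)/2 = 0.855, v̄ = (0.88+0.79)/2 = 0.835 → q = 7.2×0.855×0.835 = 5.140 m³/s
Panel 5-6: Δb = 1.4 m, d̄ = (0.55+0.38)/2 = 0.465, v̄ = (0.79+0.45)/2 = 0.62 → q = 1.4×0.465×0.62 = 0.4036 m³/s
Q = Σ q = 9.337 m³/s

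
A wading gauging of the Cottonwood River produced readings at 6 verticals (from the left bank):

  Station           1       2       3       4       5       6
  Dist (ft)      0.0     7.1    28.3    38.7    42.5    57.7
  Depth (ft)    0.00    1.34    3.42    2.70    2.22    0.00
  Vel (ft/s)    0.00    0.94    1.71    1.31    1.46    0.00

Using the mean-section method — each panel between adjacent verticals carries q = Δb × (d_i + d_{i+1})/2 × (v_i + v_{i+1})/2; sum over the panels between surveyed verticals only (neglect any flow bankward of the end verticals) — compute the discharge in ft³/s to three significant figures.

142 ft³/s

Panel 1-2: Δb = 7.1 ft, d̄ = (0.00+1.34)/2 = 0.67, v̄ = (0.00+0.94)/2 = 0.47 → q = 7.1×0.67×0.47 = 2.236 ft³/s
Panel 2-3: Δb = 21.2 ft, d̄ = (1.34+3.42)/2 = 2.38, v̄ = (0.94+1.71)/2 = 1.325 → q = 21.2×2.38×1.325 = 66.85 ft³/s
Panel 3-4: Δb = 10.4 ft, d̄ = (3.42+2.70)/2 = 3.06, v̄ = (1.71+1.31)/2 = 1.51 → q = 10.4×3.06×1.51 = 48.05 ft³/s
Panel 4-5: Δb = 3.8 ft, d̄ = (2.70+2.22)/2 = 2.46, v̄ = (1.31+1.46)/2 = 1.385 → q = 3.8×2.46×1.385 = 12.95 ft³/s
Panel 5-6: Δb = 15.2 ft, d̄ = (2.22+0.00)/2 = 1.11, v̄ = (1.46+0.00)/2 = 0.73 → q = 15.2×1.11×0.73 = 12.32 ft³/s
Q = Σ q = 142.4 ft³/s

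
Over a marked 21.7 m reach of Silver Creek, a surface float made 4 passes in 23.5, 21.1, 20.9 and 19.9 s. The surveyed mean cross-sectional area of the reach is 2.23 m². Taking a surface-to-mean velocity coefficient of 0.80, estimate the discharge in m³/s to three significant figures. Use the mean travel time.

1.81 m³/s

t̄ = (23.5 + 21.1 + 20.9 + 19.9) / 4 = 21.35 s
v_surface = L / t̄ = 21.7 / 21.35 = 1.016 m/s
v_mean = 0.80 × 1.016 = 0.8131 m/s
Q = A × v_mean = 2.23 × 0.8131 = 1.813 m³/s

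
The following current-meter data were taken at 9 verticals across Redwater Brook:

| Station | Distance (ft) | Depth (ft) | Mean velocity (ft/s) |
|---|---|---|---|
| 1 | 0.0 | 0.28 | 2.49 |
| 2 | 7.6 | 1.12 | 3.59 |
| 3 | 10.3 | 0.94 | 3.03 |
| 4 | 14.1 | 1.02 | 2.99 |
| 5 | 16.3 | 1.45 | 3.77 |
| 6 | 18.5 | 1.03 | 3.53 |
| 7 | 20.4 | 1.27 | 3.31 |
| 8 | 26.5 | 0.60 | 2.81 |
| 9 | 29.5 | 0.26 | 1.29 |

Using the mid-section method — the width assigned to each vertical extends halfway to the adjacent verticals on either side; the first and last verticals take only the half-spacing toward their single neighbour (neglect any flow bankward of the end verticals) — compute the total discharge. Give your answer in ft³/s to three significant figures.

86.2 ft³/s

w_1 = (7.6 − 0.0)/2 = 3.8 ft; q_1 = 2.49 × 0.28 × 3.8 = 2.649 ft³/s
w_2 = (10.3 − 0.0)/2 = 5.15 ft; q_2 = 3.59 × 1.12 × 5.15 = 20.71 ft³/s
w_3 = (14.1 − 7.6)/2 = 3.25 ft; q_3 = 3.03 × 0.94 × 3.25 = 9.257 ft³/s
w_4 = (16.3 − 10.3)/2 = 3 ft; q_4 = 2.99 × 1.02 × 3 = 9.149 ft³/s
w_5 = (18.5 − 14.1)/2 = 2.2 ft; q_5 = 3.77 × 1.45 × 2.2 = 12.03 ft³/s
w_6 = (20.4 − 16.3)/2 = 2.05 ft; q_6 = 3.53 × 1.03 × 2.05 = 7.454 ft³/s
w_7 = (26.5 − 18.5)/2 = 4 ft; q_7 = 3.31 × 1.27 × 4 = 16.81 ft³/s
w_8 = (29.5 − 20.4)/2 = 4.55 ft; q_8 = 2.81 × 0.60 × 4.55 = 7.671 ft³/s
w_9 = (29.5 − 26.5)/2 = 1.5 ft; q_9 = 1.29 × 0.26 × 1.5 = 0.5031 ft³/s
Q = Σ qᵢ = 86.23 ft³/s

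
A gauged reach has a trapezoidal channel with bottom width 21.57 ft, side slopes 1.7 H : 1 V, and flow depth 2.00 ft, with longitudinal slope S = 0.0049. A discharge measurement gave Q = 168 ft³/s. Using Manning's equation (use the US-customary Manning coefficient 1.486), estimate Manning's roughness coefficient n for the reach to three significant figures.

0.0440

A = (b + z·y)·y = (21.57 + 1.7×2.00)×2.00 = 49.94 ft²
P = b + 2y√(1+z²) = 21.57 + 2×2.00×√(1+1.7²) = 29.46 ft
R = A/P = 49.94/29.46 = 1.695 ft
n = (1.486/Q)·A·R^(2/3)·S^(1/2) = (1.486/168) × 49.94 × 1.422 × 0.07000 = 0.04396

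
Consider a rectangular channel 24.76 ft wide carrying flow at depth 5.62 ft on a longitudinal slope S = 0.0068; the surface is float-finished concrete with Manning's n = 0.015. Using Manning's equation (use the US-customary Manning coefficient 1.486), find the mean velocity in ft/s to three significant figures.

20.1 ft/s

A = b·y = 24.76 × 5.62 = 139.2 ft²
P = b + 2y = 24.76 + 2×5.62 = 36.00 ft
R = A/P = 139.2/36.00 = 3.865 ft
Q = (1.486/n)·A·R^(2/3)·S^(1/2) = (1.486/0.015) × 139.2 × 3.865^(2/3) × 0.0068^(1/2) = 2800 ft³/s
V = Q/A = 2800/139.2 = 20.12 ft/s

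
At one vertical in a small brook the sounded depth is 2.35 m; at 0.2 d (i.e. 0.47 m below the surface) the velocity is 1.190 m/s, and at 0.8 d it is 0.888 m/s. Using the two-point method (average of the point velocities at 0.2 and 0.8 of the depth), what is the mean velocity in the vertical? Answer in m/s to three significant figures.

1.04 m/s

v̄ = (1.190 + 0.888) / 2 = 1.039 m/s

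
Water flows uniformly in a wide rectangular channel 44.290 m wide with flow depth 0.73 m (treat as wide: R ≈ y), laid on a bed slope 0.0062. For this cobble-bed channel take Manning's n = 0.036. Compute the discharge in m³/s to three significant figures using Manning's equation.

A = b·y = 44.290 × 0.73 = 32.33 m²
Wide channel: R ≈ y = 0.73 m
Q = (1/n)·A·R^(2/3)·S^(1/2) = (1/0.036) × 32.33 × 0.7300^(2/3) × 0.0062^(1/2) = 57.33 m³/s

57.3 m³/s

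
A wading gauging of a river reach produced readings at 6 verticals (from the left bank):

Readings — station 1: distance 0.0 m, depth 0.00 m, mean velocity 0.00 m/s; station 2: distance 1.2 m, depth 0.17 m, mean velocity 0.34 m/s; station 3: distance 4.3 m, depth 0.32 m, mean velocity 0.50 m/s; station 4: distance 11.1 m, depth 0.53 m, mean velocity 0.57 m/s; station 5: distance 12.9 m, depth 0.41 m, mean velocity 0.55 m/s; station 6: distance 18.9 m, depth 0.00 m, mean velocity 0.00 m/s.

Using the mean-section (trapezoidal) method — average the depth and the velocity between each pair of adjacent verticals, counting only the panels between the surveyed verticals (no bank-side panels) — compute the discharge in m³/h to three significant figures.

9700 m³/h

Panel 1-2: Δb = 1.2 m, d̄ = (0.00+0.17)/2 = 0.085, v̄ = (0.00+0.34)/2 = 0.17 → q = 1.2×0.085×0.17 = 0.01734 m³/s
Panel 2-3: Δb = 3.1 m, d̄ = (0.17+0.32)/2 = 0.245, v̄ = (0.34+0.50)/2 = 0.42 → q = 3.1×0.245×0.42 = 0.3190 m³/s
Panel 3-4: Δb = 6.8 m, d̄ = (0.32+0.53)/2 = 0.425, v̄ = (0.50+0.57)/2 = 0.535 → q = 6.8×0.425×0.535 = 1.546 m³/s
Panel 4-5: Δb = 1.8 m, d̄ = (0.53+0.41)/2 = 0.47, v̄ = (0.57+0.55)/2 = 0.56 → q = 1.8×0.47×0.56 = 0.4738 m³/s
Panel 5-6: Δb = 6 m, d̄ = (0.41+0.00)/2 = 0.205, v̄ = (0.55+0.00)/2 = 0.275 → q = 6×0.205×0.275 = 0.3383 m³/s
Q = Σ q = 2.694 m³/s
= 2.694 × 3600 = 9700 m³/h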